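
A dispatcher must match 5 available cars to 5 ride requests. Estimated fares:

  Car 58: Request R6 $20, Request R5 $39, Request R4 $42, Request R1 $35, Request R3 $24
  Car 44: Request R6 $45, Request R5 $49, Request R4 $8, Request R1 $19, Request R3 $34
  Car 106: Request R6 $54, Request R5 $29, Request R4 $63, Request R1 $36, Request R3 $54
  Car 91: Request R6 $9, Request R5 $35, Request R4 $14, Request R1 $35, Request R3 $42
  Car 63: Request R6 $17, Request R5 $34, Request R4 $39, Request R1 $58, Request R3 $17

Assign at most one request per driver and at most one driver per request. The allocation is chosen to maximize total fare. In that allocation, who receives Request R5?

Optimal: Car 58→Request R5 ($39), Car 44→Request R6 ($45), Car 106→Request R4 ($63), Car 91→Request R3 ($42), Car 63→Request R1 ($58) — total 39+45+63+42+58 = $247.
Max-entry greedy (repeatedly take the single best remaining cell) gives $232, worse by 15.
Every other assignment is strictly worse.
Car 58's own top request is Request R4 ($42), but forcing Car 58→Request R4 and reassigning the rest optimally gives only $245 — worse by 2.

Car 58 receives Request R5.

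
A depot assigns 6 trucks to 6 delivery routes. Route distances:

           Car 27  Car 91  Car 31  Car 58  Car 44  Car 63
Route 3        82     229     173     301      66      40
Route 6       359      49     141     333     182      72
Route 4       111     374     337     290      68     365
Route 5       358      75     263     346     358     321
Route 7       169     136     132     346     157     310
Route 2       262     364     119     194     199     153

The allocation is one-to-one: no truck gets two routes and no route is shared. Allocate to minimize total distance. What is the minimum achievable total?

Optimal: Car 27→Route 3 (82 km), Car 91→Route 5 (75 km), Car 31→Route 7 (132 km), Car 58→Route 2 (194 km), Car 44→Route 4 (68 km), Car 63→Route 6 (72 km) — total 82+75+132+194+68+72 = 623 km.
Min-entry greedy (repeatedly take the single cheapest remaining cell) gives 791 km, worse by 168.
Checked against all permutations: 623 km is optimal.

Minimum total: 623 km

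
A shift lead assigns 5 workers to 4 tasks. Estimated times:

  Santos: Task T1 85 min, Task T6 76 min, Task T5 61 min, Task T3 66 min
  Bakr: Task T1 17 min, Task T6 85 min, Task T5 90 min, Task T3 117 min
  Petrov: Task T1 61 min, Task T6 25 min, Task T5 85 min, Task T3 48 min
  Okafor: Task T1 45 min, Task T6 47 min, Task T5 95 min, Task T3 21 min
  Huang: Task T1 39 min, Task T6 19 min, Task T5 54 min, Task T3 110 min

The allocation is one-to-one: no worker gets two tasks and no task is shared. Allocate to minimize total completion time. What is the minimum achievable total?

Min total: 117 min

Optimal: Bakr→Task T1 (17 min), Petrov→Task T6 (25 min), Huang→Task T5 (54 min), Okafor→Task T3 (21 min) — total 17+25+54+21 = 117 min.
Column-greedy (each task in turn goes to its cheapest remaining worker) gives 118 min, worse by 1.
Checked against all permutations: 117 min is optimal.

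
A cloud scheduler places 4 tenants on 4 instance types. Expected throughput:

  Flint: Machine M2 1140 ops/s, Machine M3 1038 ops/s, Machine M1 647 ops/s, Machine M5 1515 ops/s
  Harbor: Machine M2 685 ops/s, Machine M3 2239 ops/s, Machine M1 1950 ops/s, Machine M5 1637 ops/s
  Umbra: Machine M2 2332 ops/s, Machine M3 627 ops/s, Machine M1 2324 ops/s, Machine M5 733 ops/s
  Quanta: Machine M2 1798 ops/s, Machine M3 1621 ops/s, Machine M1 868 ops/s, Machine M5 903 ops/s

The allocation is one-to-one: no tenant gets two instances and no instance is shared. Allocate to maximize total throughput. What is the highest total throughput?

This is the linear assignment problem.
Optimal: Flint→Machine M5 (1515 ops/s), Harbor→Machine M3 (2239 ops/s), Umbra→Machine M1 (2324 ops/s), Quanta→Machine M2 (1798 ops/s) — total 1515+2239+2324+1798 = 7876 ops/s.
Column-greedy (each instance in turn goes to its best remaining tenant) gives 6954 ops/s, worse by 922.
Next-best assignment: Flint→Machine M5, Harbor→Machine M1, Umbra→Machine M2, Quanta→Machine M3 = 7418 ops/s.
Every other assignment is strictly worse.

Max total: 7876 ops/s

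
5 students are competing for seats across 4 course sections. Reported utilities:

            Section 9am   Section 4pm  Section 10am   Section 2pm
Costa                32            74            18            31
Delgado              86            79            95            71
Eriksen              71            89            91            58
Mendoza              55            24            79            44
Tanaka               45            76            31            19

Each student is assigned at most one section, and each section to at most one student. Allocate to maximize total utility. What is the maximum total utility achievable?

Optimal: Delgado→Section 9am (86 points), Tanaka→Section 4pm (76 points), Mendoza→Section 10am (79 points), Eriksen→Section 2pm (58 points) — total 86+76+79+58 = 299 points.
Column-greedy (each section in turn goes to its best remaining student) gives 285 points, worse by 14.
Next-best assignment: Delgado→Section 9am, Costa→Section 4pm, Mendoza→Section 10am, Eriksen→Section 2pm = 297 points.
Swapping Mendoza↔Eriksen (Mendoza→Section 2pm 44 points, Eriksen→Section 10am 91 points) loses 2.

Maximum total: 299 points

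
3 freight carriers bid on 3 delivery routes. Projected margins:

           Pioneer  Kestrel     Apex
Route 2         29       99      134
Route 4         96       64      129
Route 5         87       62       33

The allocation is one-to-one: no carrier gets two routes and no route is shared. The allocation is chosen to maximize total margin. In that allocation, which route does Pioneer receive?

This is a one-to-one assignment (maximum-weight bipartite matching).
Optimal: Pioneer→Route 5 ($87k), Kestrel→Route 2 ($99k), Apex→Route 4 ($129k) — total 87+99+129 = $315k.
Column-greedy (each route in turn goes to its best remaining carrier) gives $292k, worse by 23.
Next-best assignment: Pioneer→Route 4, Kestrel→Route 5, Apex→Route 2 = $292k.
Pioneer's own top route is Route 4 ($96k), but forcing Pioneer→Route 4 and reassigning the rest optimally gives only $292k — worse by 23.

Pioneer receives Route 5.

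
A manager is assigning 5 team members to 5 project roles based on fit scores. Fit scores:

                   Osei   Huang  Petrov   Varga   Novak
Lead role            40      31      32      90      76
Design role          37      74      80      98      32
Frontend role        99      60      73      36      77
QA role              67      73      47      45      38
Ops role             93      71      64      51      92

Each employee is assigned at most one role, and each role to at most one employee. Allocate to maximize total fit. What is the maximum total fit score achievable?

Treat this as an assignment problem: match each employee to one role.
Optimal: Osei→Frontend role (99 pts), Huang→QA role (73 pts), Petrov→Design role (80 pts), Varga→Lead role (90 pts), Novak→Ops role (92 pts) — total 99+73+80+90+92 = 434 pts.
Max-entry greedy (repeatedly take the single best remaining cell) gives 394 pts, worse by 40.
Next-best assignment: Osei→Ops role, Huang→QA role, Petrov→Design role, Varga→Lead role, Novak→Frontend role = 413 pts.
Swapping Novak↔Varga (Novak→Lead role 76 pts, Varga→Ops role 51 pts) loses 55.

Max total: 434 pts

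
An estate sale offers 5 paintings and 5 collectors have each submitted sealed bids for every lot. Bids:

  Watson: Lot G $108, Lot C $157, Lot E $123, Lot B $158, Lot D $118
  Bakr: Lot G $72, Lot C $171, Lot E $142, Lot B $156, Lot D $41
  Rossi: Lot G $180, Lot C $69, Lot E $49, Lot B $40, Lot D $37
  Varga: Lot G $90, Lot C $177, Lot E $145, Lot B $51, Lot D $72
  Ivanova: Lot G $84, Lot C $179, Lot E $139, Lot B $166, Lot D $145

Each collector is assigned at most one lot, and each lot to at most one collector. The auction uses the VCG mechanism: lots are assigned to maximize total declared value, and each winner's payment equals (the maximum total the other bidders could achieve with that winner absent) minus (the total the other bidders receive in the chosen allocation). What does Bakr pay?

Bakr pays $2.

Efficient allocation: Watson→Lot B ($158), Bakr→Lot E ($142), Rossi→Lot G ($180), Varga→Lot C ($177), Ivanova→Lot D ($145); total welfare W = $802.
Bakr receives Lot E at value $142, so the others get W − 142 = $660.
Without Bakr: best allocation of the remaining 4 bidders over all 5 lots is Watson→Lot B ($158), Rossi→Lot G ($180), Varga→Lot E ($145), Ivanova→Lot C ($179), total $662.
VCG payment = (others' best without Bakr) − (others' welfare with Bakr) = 662 − 660 = $2.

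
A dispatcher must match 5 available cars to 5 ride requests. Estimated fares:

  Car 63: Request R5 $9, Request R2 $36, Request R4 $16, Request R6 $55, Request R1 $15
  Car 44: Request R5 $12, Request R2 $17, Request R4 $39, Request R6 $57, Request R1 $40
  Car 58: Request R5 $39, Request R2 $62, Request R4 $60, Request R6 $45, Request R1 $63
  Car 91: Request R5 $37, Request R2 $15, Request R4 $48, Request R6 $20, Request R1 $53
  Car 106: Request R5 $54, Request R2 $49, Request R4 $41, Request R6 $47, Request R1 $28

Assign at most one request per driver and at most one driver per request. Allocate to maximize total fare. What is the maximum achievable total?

This is a one-to-one assignment (maximum-weight bipartite matching).
Optimal: Car 63→Request R6 ($55), Car 44→Request R4 ($39), Car 58→Request R2 ($62), Car 91→Request R1 ($53), Car 106→Request R5 ($54) — total 55+39+62+53+54 = $263.
Column-greedy (each request in turn goes to its best remaining driver) gives $236, worse by 27.
Checked against all permutations: $263 is optimal.

Max total: $263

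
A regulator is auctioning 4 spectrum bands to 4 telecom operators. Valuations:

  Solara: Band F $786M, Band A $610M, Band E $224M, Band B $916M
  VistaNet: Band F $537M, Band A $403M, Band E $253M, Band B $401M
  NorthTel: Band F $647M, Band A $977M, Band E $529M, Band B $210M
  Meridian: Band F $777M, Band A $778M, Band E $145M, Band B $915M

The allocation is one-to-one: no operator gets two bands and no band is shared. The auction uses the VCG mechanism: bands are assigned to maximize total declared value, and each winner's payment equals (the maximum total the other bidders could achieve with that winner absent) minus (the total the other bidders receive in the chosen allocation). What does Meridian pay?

Meridian pays $414M.

Efficient allocation: Solara→Band F ($786M), VistaNet→Band E ($253M), NorthTel→Band A ($977M), Meridian→Band B ($915M); total welfare W = $2931M.
Meridian receives Band B at value $915M, so the others get W − 915 = $2016M.
Without Meridian: best allocation of the remaining 3 bidders over all 4 bands is Solara→Band B ($916M), VistaNet→Band F ($537M), NorthTel→Band A ($977M), total $2430M.
VCG payment = (others' best without Meridian) − (others' welfare with Meridian) = 2430 − 2016 = $414M.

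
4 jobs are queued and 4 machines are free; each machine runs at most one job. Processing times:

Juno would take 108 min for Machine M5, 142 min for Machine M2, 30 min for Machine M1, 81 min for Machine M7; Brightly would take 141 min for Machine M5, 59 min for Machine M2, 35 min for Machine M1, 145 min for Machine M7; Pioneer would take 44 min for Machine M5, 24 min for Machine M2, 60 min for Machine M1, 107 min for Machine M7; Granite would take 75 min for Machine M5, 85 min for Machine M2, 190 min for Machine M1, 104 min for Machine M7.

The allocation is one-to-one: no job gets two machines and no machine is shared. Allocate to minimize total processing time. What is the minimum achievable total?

Optimal: Juno→Machine M7 (81 min), Brightly→Machine M1 (35 min), Pioneer→Machine M2 (24 min), Granite→Machine M5 (75 min) — total 81+35+24+75 = 215 min.
Column-greedy (each machine in turn goes to its cheapest remaining job) gives 237 min, worse by 22.
No other one-to-one assignment undercuts 215 min.

Min total: 215 min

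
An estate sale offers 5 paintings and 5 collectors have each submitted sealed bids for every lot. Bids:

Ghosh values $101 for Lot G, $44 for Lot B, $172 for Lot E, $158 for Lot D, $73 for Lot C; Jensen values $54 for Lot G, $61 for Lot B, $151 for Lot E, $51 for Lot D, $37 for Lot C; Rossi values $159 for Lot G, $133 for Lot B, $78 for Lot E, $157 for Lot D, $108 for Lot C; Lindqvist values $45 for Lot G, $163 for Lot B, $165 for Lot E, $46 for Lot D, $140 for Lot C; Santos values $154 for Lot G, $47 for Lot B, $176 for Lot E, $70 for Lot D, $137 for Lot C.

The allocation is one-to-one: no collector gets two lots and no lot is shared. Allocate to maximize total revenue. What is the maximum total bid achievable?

Maximum total: $768

Optimal: Ghosh→Lot D ($158), Jensen→Lot E ($151), Rossi→Lot G ($159), Lindqvist→Lot B ($163), Santos→Lot C ($137) — total 158+151+159+163+137 = $768.
Row-greedy (each collector in turn takes its best remaining lot) gives $602, worse by 166.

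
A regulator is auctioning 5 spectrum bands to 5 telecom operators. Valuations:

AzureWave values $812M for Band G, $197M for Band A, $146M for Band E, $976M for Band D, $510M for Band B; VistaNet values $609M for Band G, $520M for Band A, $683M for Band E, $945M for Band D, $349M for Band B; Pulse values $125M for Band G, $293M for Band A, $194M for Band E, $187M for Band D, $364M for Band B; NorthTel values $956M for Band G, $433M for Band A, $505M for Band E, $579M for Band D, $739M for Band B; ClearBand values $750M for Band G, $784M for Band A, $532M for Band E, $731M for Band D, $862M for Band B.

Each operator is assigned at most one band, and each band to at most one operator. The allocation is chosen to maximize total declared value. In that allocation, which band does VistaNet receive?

Optimal: AzureWave→Band D ($976M), VistaNet→Band E ($683M), Pulse→Band A ($293M), NorthTel→Band G ($956M), ClearBand→Band B ($862M) — total 976+683+293+956+862 = $3770M.
Column-greedy (each band in turn goes to its best remaining operator) gives $3763M, worse by 7.
VistaNet's own top band is Band D ($945M), but forcing VistaNet→Band D and reassigning the rest optimally gives only $3474M — worse by 296.

VistaNet receives Band E.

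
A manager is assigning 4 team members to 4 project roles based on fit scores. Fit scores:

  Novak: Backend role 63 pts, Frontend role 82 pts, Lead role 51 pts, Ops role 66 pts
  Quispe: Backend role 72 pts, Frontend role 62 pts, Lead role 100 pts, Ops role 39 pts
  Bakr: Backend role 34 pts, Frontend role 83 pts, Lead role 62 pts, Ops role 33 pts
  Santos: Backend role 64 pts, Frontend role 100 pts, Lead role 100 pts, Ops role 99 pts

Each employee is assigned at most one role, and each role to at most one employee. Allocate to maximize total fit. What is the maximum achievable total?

Maximum total: 345 pts

Optimal: Novak→Backend role (63 pts), Quispe→Lead role (100 pts), Bakr→Frontend role (83 pts), Santos→Ops role (99 pts) — total 63+100+83+99 = 345 pts.
Max-entry greedy (repeatedly take the single best remaining cell) gives 300 pts, worse by 45.
Swapping Quispe↔Santos (Quispe→Ops role 39 pts, Santos→Lead role 100 pts) loses 60.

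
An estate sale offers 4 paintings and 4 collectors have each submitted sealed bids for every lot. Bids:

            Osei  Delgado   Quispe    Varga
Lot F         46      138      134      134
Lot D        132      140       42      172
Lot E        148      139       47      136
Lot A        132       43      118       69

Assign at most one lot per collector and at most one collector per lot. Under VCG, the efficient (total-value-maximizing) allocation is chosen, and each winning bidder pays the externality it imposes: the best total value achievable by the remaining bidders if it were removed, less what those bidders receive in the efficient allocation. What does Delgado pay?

Efficient allocation: Osei→Lot A ($132), Delgado→Lot E ($139), Quispe→Lot F ($134), Varga→Lot D ($172); total welfare W = $577.
Delgado receives Lot E at value $139, so the others get W − 139 = $438.
Without Delgado: best allocation of the remaining 3 bidders over all 4 lots is Osei→Lot E ($148), Quispe→Lot F ($134), Varga→Lot D ($172), total $454.
VCG payment = (others' best without Delgado) − (others' welfare with Delgado) = 454 − 438 = $16.

Delgado pays $16.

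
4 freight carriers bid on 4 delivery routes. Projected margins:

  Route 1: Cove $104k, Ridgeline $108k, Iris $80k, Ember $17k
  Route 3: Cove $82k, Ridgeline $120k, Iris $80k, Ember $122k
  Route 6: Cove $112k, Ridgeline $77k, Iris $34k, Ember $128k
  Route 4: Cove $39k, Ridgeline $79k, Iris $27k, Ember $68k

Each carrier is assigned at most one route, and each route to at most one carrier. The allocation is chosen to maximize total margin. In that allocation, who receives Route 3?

Ember receives Route 3.

Treat this as an assignment problem: match each carrier to one route.
Optimal: Cove→Route 6 ($112k), Ridgeline→Route 4 ($79k), Iris→Route 1 ($80k), Ember→Route 3 ($122k) — total 112+79+80+122 = $393k.
Row-greedy (each carrier in turn takes its best remaining route) gives $380k, worse by 13.
Swapping Ridgeline↔Cove (Ridgeline→Route 6 $77k, Cove→Route 4 $39k) loses 75.
Ember's own top route is Route 6 ($128k), but forcing Ember→Route 6 and reassigning the rest optimally gives only $391k — worse by 2.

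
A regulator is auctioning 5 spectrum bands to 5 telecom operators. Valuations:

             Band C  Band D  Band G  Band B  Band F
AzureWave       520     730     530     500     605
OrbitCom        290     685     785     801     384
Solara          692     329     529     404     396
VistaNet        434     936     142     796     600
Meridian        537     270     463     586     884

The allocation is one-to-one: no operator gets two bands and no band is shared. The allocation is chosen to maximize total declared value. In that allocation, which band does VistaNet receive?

Optimal: AzureWave→Band D ($730M), OrbitCom→Band G ($785M), Solara→Band C ($692M), VistaNet→Band B ($796M), Meridian→Band F ($884M) — total 730+785+692+796+884 = $3887M.
Max-entry greedy (repeatedly take the single best remaining cell) gives $3843M, worse by 44.
Checked against all permutations: $3887M is optimal.
VistaNet's own top band is Band D ($936M), but forcing VistaNet→Band D and reassigning the rest optimally gives only $3843M — worse by 44.

VistaNet receives Band B.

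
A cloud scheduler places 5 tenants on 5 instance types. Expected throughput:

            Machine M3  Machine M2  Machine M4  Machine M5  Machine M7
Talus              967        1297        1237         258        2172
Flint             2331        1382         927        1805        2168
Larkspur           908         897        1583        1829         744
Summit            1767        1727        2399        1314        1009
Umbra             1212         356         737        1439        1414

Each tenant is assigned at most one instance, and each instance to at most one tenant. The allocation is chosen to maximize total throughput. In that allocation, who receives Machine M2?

Optimal: Talus→Machine M2 (1297 ops/s), Flint→Machine M3 (2331 ops/s), Larkspur→Machine M5 (1829 ops/s), Summit→Machine M4 (2399 ops/s), Umbra→Machine M7 (1414 ops/s) — total 1297+2331+1829+2399+1414 = 9270 ops/s.
Column-greedy (each instance in turn goes to its best remaining tenant) gives 9252 ops/s, worse by 18.
Next-best assignment: Talus→Machine M7, Flint→Machine M3, Larkspur→Machine M4, Summit→Machine M2, Umbra→Machine M5 = 9252 ops/s.
Swapping Larkspur↔Flint (Larkspur→Machine M3 908 ops/s, Flint→Machine M5 1805 ops/s) loses 1447.
Every other assignment is strictly worse.
Talus's own top instance is Machine M7 (2172 ops/s), but forcing Talus→Machine M7 and reassigning the rest optimally gives only 9252 ops/s — worse by 18.

Talus receives Machine M2.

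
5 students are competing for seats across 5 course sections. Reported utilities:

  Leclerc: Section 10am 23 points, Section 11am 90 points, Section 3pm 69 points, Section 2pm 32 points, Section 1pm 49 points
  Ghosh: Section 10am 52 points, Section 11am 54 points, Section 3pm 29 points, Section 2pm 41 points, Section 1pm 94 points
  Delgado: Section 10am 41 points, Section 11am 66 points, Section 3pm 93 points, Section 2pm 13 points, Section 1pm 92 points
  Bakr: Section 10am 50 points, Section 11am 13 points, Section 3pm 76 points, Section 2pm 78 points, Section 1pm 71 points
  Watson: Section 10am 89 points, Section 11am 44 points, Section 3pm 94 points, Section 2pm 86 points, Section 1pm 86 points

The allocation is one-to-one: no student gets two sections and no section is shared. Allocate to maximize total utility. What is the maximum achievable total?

Optimal: Leclerc→Section 11am (90 points), Ghosh→Section 1pm (94 points), Delgado→Section 3pm (93 points), Bakr→Section 2pm (78 points), Watson→Section 10am (89 points) — total 90+94+93+78+89 = 444 points.
Max-entry greedy (repeatedly take the single best remaining cell) gives 397 points, worse by 47.
Next-best assignment: Leclerc→Section 11am, Ghosh→Section 1pm, Delgado→Section 3pm, Bakr→Section 10am, Watson→Section 2pm = 413 points.

Maximum total: 444 points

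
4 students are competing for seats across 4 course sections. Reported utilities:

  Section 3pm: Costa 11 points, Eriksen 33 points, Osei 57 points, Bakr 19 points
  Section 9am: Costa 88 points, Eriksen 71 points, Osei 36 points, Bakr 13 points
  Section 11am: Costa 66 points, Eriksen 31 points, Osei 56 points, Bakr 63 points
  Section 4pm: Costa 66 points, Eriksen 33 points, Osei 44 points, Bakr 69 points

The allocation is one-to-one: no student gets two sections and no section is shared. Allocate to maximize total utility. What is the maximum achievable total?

Treat this as an assignment problem: match each student to one section.
Optimal: Costa→Section 11am (66 points), Eriksen→Section 9am (71 points), Osei→Section 3pm (57 points), Bakr→Section 4pm (69 points) — total 66+71+57+69 = 263 points.
Max-entry greedy (repeatedly take the single best remaining cell) gives 245 points, worse by 18.
Next-best assignment: Costa→Section 4pm, Eriksen→Section 9am, Osei→Section 3pm, Bakr→Section 11am = 257 points.
Every other assignment is strictly worse.

Maximum total: 263 points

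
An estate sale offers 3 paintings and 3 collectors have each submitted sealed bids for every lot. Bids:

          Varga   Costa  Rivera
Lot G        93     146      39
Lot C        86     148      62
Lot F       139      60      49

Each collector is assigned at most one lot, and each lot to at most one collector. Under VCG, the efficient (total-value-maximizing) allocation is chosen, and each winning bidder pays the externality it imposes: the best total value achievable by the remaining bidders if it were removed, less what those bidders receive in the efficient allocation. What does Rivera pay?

Efficient allocation: Varga→Lot F ($139), Costa→Lot G ($146), Rivera→Lot C ($62); total welfare W = $347.
Rivera receives Lot C at value $62, so the others get W − 62 = $285.
Without Rivera: best allocation of the remaining 2 bidders over all 3 lots is Varga→Lot F ($139), Costa→Lot C ($148), total $287.
VCG payment = (others' best without Rivera) − (others' welfare with Rivera) = 287 − 285 = $2.

Rivera pays $2.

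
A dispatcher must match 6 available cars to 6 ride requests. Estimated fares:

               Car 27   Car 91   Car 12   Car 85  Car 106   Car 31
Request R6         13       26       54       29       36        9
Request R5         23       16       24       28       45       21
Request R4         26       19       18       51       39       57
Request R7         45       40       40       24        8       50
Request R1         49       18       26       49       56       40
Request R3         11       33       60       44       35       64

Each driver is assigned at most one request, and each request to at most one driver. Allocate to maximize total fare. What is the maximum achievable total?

Max total: $303

Optimal: Car 27→Request R1 ($49), Car 91→Request R7 ($40), Car 12→Request R6 ($54), Car 85→Request R4 ($51), Car 106→Request R5 ($45), Car 31→Request R3 ($64) — total 49+40+54+51+45+64 = $303.
Max-entry greedy (repeatedly take the single best remaining cell) gives $286, worse by 17.
Next-best assignment: Car 27→Request R1, Car 91→Request R7, Car 12→Request R6, Car 85→Request R3, Car 106→Request R5, Car 31→Request R4 = $289.
Swapping Car 85↔Car 106 (Car 85→Request R5 $28, Car 106→Request R4 $39) loses 29.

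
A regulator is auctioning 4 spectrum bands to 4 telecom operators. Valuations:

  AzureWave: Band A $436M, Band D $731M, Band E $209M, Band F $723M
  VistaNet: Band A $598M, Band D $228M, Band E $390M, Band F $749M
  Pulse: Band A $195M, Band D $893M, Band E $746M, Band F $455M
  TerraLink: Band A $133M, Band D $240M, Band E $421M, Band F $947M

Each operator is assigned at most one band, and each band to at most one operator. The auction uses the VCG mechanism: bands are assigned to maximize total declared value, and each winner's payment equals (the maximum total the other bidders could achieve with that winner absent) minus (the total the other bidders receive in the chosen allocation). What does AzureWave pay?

Efficient allocation: AzureWave→Band D ($731M), VistaNet→Band A ($598M), Pulse→Band E ($746M), TerraLink→Band F ($947M); total welfare W = $3022M.
AzureWave receives Band D at value $731M, so the others get W − 731 = $2291M.
Without AzureWave: best allocation of the remaining 3 bidders over all 4 bands is VistaNet→Band A ($598M), Pulse→Band D ($893M), TerraLink→Band F ($947M), total $2438M.
VCG payment = (others' best without AzureWave) − (others' welfare with AzureWave) = 2438 − 2291 = $147M.

AzureWave pays $147M.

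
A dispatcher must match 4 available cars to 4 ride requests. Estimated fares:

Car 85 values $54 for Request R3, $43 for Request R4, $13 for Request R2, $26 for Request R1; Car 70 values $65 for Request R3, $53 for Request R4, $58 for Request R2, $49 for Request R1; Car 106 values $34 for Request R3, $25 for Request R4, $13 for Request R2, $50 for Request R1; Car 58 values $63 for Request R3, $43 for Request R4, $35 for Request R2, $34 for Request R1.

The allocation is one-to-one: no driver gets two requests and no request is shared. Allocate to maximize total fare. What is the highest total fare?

This is a one-to-one assignment (maximum-weight bipartite matching).
Optimal: Car 85→Request R4 ($43), Car 70→Request R2 ($58), Car 106→Request R1 ($50), Car 58→Request R3 ($63) — total 43+58+50+63 = $214.
Row-greedy (each driver in turn takes its best remaining request) gives $205, worse by 9.
Next-best assignment: Car 85→Request R3, Car 70→Request R2, Car 106→Request R1, Car 58→Request R4 = $205.
Swapping Car 58↔Car 106 (Car 58→Request R1 $34, Car 106→Request R3 $34) loses 45.

Maximum total: $214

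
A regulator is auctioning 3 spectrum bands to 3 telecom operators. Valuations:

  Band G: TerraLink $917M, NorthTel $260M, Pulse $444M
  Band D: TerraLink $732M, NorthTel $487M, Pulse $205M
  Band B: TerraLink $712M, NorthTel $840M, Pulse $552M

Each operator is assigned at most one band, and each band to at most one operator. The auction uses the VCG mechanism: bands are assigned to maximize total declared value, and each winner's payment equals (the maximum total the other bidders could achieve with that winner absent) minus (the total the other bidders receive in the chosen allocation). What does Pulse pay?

Efficient allocation: TerraLink→Band D ($732M), NorthTel→Band B ($840M), Pulse→Band G ($444M); total welfare W = $2016M.
Pulse receives Band G at value $444M, so the others get W − 444 = $1572M.
Without Pulse: best allocation of the remaining 2 bidders over all 3 bands is TerraLink→Band G ($917M), NorthTel→Band B ($840M), total $1757M.
VCG payment = (others' best without Pulse) − (others' welfare with Pulse) = 1757 − 1572 = $185M.

Pulse pays $185M.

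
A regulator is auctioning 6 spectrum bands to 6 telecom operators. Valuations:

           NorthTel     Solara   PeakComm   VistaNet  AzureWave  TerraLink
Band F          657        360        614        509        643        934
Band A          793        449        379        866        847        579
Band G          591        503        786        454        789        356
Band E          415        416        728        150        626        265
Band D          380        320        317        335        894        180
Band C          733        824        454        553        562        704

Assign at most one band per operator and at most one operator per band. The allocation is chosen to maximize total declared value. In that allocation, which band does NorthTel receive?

NorthTel receives Band G.

This is a one-to-one assignment (maximum-weight bipartite matching).
Optimal: NorthTel→Band G ($591M), Solara→Band C ($824M), PeakComm→Band E ($728M), VistaNet→Band A ($866M), AzureWave→Band D ($894M), TerraLink→Band F ($934M) — total 591+824+728+866+894+934 = $4837M.
Row-greedy (each operator in turn takes its best remaining band) gives $4071M, worse by 766.
Every other assignment is strictly worse.
NorthTel's own top band is Band A ($793M), but forcing NorthTel→Band A and reassigning the rest optimally gives only $4627M — worse by 210.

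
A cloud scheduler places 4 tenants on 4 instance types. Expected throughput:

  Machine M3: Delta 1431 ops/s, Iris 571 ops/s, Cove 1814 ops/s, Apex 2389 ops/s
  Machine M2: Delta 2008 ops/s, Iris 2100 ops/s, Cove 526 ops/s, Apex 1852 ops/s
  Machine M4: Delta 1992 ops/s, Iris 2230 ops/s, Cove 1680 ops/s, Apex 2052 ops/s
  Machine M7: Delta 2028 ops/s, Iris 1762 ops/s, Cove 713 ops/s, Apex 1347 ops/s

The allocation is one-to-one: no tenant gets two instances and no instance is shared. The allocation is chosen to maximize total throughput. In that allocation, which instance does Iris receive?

Iris receives Machine M2.

Optimal: Delta→Machine M7 (2028 ops/s), Iris→Machine M2 (2100 ops/s), Cove→Machine M4 (1680 ops/s), Apex→Machine M3 (2389 ops/s) — total 2028+2100+1680+2389 = 8197 ops/s.
Max-entry greedy (repeatedly take the single best remaining cell) gives 7173 ops/s, worse by 1024.
Iris's own top instance is Machine M4 (2230 ops/s), but forcing Iris→Machine M4 and reassigning the rest optimally gives only 7924 ops/s — worse by 273.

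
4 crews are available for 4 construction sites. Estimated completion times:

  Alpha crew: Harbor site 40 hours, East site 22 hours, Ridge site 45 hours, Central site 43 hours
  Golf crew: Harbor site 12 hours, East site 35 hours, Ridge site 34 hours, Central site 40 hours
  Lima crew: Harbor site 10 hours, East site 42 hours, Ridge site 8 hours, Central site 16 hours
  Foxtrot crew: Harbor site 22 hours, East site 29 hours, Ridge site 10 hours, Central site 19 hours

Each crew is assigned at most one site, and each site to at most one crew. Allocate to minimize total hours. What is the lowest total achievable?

Optimal: Alpha crew→East site (22 hours), Golf crew→Harbor site (12 hours), Lima crew→Central site (16 hours), Foxtrot crew→Ridge site (10 hours) — total 22+12+16+10 = 60 hours.
Row-greedy (each crew in turn takes its cheapest remaining site) gives 61 hours, worse by 1.
Next-best assignment: Alpha crew→East site, Golf crew→Harbor site, Lima crew→Ridge site, Foxtrot crew→Central site = 61 hours.

Min total: 60 hours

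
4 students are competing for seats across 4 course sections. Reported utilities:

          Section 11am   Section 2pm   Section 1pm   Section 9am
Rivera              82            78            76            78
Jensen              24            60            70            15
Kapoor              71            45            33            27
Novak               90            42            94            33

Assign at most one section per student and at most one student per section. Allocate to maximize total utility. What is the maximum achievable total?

Optimal: Rivera→Section 9am (78 points), Jensen→Section 2pm (60 points), Kapoor→Section 11am (71 points), Novak→Section 1pm (94 points) — total 78+60+71+94 = 303 points.
Column-greedy (each section in turn goes to its best remaining student) gives 265 points, worse by 38.
Every other assignment is strictly worse.

Max total: 303 points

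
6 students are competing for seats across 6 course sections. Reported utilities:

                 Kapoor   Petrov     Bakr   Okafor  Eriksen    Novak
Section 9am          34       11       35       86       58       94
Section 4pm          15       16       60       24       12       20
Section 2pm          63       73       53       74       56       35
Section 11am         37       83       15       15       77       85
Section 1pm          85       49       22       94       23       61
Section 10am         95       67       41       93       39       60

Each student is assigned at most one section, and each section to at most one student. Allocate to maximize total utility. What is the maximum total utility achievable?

Maximum total: 493 points

Optimal: Kapoor→Section 10am (95 points), Petrov→Section 2pm (73 points), Bakr→Section 4pm (60 points), Okafor→Section 1pm (94 points), Eriksen→Section 11am (77 points), Novak→Section 9am (94 points) — total 95+73+60+94+77+94 = 493 points.
Max-entry greedy (repeatedly take the single best remaining cell) gives 482 points, worse by 11.
Next-best assignment: Kapoor→Section 1pm, Petrov→Section 2pm, Bakr→Section 4pm, Okafor→Section 10am, Eriksen→Section 11am, Novak→Section 9am = 482 points.
Every other assignment is strictly worse.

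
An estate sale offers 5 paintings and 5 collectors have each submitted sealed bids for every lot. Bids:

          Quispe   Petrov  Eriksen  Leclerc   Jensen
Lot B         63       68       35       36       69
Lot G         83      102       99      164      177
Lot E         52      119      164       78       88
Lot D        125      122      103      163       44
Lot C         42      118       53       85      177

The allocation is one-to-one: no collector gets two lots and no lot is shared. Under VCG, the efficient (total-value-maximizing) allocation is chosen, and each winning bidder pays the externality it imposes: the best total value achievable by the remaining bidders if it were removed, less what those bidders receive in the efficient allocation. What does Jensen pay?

Efficient allocation: Quispe→Lot D ($125), Petrov→Lot B ($68), Eriksen→Lot E ($164), Leclerc→Lot G ($164), Jensen→Lot C ($177); total welfare W = $698.
Jensen receives Lot C at value $177, so the others get W − 177 = $521.
Without Jensen: best allocation of the remaining 4 bidders over all 5 lots is Quispe→Lot D ($125), Petrov→Lot C ($118), Eriksen→Lot E ($164), Leclerc→Lot G ($164), total $571.
VCG payment = (others' best without Jensen) − (others' welfare with Jensen) = 571 − 521 = $50.

Jensen pays $50.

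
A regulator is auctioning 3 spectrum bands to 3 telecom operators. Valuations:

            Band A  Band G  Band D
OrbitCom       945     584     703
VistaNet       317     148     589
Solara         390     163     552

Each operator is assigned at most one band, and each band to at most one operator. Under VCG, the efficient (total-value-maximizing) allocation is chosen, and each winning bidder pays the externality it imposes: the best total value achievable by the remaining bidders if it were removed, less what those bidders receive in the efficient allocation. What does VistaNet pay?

Efficient allocation: OrbitCom→Band A ($945M), VistaNet→Band D ($589M), Solara→Band G ($163M); total welfare W = $1697M.
VistaNet receives Band D at value $589M, so the others get W − 589 = $1108M.
Without VistaNet: best allocation of the remaining 2 bidders over all 3 bands is OrbitCom→Band A ($945M), Solara→Band D ($552M), total $1497M.
VCG payment = (others' best without VistaNet) − (others' welfare with VistaNet) = 1497 − 1108 = $389M.

VistaNet pays $389M.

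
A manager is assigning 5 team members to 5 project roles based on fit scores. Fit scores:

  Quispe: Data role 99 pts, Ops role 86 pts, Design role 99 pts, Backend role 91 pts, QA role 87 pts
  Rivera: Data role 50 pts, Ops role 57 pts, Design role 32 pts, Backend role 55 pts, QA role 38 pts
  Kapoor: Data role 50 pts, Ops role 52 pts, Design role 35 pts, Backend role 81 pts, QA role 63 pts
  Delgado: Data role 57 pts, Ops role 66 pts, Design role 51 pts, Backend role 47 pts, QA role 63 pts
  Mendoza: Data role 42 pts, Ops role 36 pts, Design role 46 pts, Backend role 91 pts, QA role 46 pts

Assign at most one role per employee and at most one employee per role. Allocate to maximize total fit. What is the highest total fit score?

Optimal: Quispe→Design role (99 pts), Rivera→Data role (50 pts), Kapoor→QA role (63 pts), Delgado→Ops role (66 pts), Mendoza→Backend role (91 pts) — total 99+50+63+66+91 = 369 pts.
Max-entry greedy (repeatedly take the single best remaining cell) gives 351 pts, worse by 18.
Checked against all permutations: 369 pts is optimal.

Max total: 369 pts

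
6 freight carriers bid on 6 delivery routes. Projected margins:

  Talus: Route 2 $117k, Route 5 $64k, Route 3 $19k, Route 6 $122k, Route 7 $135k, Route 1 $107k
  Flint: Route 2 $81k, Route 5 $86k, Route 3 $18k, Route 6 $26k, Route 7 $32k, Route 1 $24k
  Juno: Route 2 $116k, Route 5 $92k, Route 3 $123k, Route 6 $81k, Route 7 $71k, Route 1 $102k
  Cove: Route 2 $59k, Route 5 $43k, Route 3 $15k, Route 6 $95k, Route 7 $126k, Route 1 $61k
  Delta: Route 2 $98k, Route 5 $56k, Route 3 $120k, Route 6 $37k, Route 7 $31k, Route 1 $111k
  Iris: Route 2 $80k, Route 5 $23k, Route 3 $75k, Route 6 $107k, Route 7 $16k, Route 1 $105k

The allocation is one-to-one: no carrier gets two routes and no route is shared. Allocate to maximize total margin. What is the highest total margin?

Optimal: Talus→Route 6 ($122k), Flint→Route 5 ($86k), Juno→Route 2 ($116k), Cove→Route 7 ($126k), Delta→Route 3 ($120k), Iris→Route 1 ($105k) — total 122+86+116+126+120+105 = $675k.

Maximum total: $675k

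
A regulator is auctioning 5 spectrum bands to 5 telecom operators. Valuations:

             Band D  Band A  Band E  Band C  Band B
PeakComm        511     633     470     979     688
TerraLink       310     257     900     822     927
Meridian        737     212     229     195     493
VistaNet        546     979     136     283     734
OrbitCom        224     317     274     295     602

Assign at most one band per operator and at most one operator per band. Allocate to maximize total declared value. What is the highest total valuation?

Max total: $4197M

This is a one-to-one assignment (maximum-weight bipartite matching).
Optimal: PeakComm→Band C ($979M), TerraLink→Band E ($900M), Meridian→Band D ($737M), VistaNet→Band A ($979M), OrbitCom→Band B ($602M) — total 979+900+737+979+602 = $4197M.
Row-greedy (each operator in turn takes its best remaining band) gives $3896M, worse by 301.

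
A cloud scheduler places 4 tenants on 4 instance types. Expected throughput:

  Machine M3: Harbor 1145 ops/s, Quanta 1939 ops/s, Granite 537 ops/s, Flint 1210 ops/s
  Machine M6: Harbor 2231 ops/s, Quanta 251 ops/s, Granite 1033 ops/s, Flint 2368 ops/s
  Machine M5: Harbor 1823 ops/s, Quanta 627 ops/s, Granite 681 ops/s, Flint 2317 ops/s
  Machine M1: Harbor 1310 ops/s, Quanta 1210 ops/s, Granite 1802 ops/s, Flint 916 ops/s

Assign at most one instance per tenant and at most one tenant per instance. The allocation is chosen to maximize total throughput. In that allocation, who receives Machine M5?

Flint receives Machine M5.

Optimal: Harbor→Machine M6 (2231 ops/s), Quanta→Machine M3 (1939 ops/s), Granite→Machine M1 (1802 ops/s), Flint→Machine M5 (2317 ops/s) — total 2231+1939+1802+2317 = 8289 ops/s.
Max-entry greedy (repeatedly take the single best remaining cell) gives 7932 ops/s, worse by 357.
Swapping Granite↔Quanta (Granite→Machine M3 537 ops/s, Quanta→Machine M1 1210 ops/s) loses 1994.
Checked against all permutations: 8289 ops/s is optimal.
Flint's own top instance is Machine M6 (2368 ops/s), but forcing Flint→Machine M6 and reassigning the rest optimally gives only 7932 ops/s — worse by 357.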